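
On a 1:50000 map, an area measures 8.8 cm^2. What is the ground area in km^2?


ground_area = 8.8 * (50000/100)^2 = 2200000.0 m^2 = 2.2 km^2

2.2 km^2


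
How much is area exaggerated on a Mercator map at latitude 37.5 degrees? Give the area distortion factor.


area_distortion = 1/cos^2(37.5) = 1.589

1.589


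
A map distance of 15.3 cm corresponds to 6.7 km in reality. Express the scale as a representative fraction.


ground = 6.7 km = 670000 cm; RF denominator = ground / map = 670000 / 15.3 ≈ 43791; RF = 1:43791

1:43791


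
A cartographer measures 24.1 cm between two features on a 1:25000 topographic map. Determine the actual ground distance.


ground = 24.1 cm * 25000 / 100 = 6025.0 m = 6.025 km

6.025 km


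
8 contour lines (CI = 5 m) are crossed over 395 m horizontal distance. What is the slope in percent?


elevation change = 8 * 5 = 40 m
slope = 40 / 395 * 100 = 10.1%

10.1%


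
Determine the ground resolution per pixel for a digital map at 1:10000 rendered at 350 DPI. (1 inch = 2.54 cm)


pixel_cm = 2.54 / 350 ≈ 0.007257 cm
ground = pixel_cm * 10000 / 100 = 2.54 * 10000 / (350 * 100) = 25400 / 35000 ≈ 0.73 m

0.73 m


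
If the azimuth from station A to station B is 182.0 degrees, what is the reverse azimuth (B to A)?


back azimuth = (182.0 + 180) mod 360 = 2.0 degrees

2.0 degrees


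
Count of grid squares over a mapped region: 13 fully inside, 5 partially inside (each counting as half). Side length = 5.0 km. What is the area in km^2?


effective squares = 13 + 5 * 0.5 = 15.5
area = 15.5 * 25.0 = 387.5 km^2

387.5 km^2


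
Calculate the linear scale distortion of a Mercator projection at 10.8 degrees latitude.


SF = 1 / cos(10.8) = 1 / 0.982287 = 1.018

1.018


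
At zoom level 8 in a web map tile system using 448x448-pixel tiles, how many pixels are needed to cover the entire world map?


tiles per axis = 2^8 = 256
total tiles = 256^2 = 65536
pixels per axis = 256 * 448 = 114688
total pixels = 114688^2 = 13153337344

13153337344 pixels


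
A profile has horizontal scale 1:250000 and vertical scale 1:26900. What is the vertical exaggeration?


VE = horizontal_scale / vertical_scale = 250000 / 26900 ≈ 9.3

9.3x


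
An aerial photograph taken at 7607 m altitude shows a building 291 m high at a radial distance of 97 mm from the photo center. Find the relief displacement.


d = h * r / H = 291 * 97 / 7607 = 3.71 mm

3.71 mm


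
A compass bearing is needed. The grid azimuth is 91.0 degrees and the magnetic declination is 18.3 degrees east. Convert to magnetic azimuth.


magnetic azimuth = grid azimuth - declination (east +ve)
mag_az = 91.0 - 18.3 = 72.7 degrees

72.7 degrees


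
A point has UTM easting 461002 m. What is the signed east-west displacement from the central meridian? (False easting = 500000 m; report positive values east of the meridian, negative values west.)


displacement = 461002 - 500000 = -38998 m

-38998 m


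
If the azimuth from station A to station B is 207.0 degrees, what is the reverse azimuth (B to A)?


back azimuth = (207.0 + 180) mod 360 = 27.0 degrees

27.0 degrees


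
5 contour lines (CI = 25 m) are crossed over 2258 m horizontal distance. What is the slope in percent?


elevation change = 5 * 25 = 125 m
slope = 125 / 2258 * 100 = 5.5%

5.5%


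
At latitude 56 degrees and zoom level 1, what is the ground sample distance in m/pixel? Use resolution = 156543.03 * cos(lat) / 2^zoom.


res = 156543.03 * cos(56) / 2^1 = 156543.03 * 0.5591929 / 2 = 43768.88 m/pixel

43768.88 m/pixel


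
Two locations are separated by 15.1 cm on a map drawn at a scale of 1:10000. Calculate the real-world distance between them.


ground = 15.1 cm * 10000 / 100 = 1510.0 m = 1.51 km

1.51 km


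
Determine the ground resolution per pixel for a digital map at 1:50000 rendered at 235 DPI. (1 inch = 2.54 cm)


pixel_cm = 2.54 / 235 ≈ 0.010809 cm
ground = pixel_cm * 50000 / 100 = 2.54 * 50000 / (235 * 100) = 127000 / 23500 ≈ 5.4 m

5.4 m


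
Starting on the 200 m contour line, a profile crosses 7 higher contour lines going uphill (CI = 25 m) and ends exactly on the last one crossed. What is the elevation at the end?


elevation = 200 + 7 * 25 = 375 m

375 m


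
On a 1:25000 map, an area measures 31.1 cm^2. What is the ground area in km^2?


ground_area = 31.1 * (25000/100)^2 = 1943750.0 m^2 = 1.94375 km^2 ≈ 1.944 km^2

1.944 km^2


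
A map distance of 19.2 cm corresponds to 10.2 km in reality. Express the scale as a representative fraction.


ground = 10.2 km = 1020000 cm; RF denominator = ground / map = 1020000 / 19.2 = 53125; RF = 1:53125

1:53125


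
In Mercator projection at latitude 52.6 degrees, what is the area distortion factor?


area_distortion = 1/cos^2(52.6) = 2.711

2.711


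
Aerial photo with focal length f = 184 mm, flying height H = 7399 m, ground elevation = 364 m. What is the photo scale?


scale = f / (H - h) = 184 mm / 7035 m = 184 / 7035000 = 1:38234

1:38234


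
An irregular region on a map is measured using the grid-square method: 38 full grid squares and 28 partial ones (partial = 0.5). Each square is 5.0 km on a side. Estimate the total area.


effective squares = 38 + 28 * 0.5 = 52.0
area = 52.0 * 25.0 = 1300.0 km^2

1300.0 km^2


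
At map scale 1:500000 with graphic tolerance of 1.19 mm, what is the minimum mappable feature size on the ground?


ground = 1.19 mm * 500000 / 1000 = 595.0 m

595.0 m


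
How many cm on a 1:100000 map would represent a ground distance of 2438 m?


map_cm = 2438 * 100 / 100000 = 2.438 cm ≈ 2.44 cm

2.44 cm


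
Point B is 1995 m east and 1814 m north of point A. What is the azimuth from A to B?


az = atan2(1995, 1814) = 47.7 deg
adjusted to 0-360: 47.7 degrees

47.7 degrees


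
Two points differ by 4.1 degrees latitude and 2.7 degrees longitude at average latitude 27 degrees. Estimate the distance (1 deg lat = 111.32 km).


dlat_km = 4.1 * 111.32 = 456.412
dlon_km = 2.7 * 111.32 * cos(27) ≈ 267.804
dist = sqrt(456.412^2 + 267.804^2) ≈ 529.2 km

529.2 km


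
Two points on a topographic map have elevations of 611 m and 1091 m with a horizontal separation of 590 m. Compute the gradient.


gradient = (1091 - 611) / 590 = 480 / 590 = 0.8136

0.8136


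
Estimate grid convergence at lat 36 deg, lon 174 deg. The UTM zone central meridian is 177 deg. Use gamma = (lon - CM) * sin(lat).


gamma = (174 - 177) * sin(36) = -3 * 0.587785 = -1.763 degrees

-1.763 degrees


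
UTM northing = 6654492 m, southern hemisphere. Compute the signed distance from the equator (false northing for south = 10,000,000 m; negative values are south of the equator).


For southern: actual = 6654492 - 10000000 = -3345508 m

-3345508 m


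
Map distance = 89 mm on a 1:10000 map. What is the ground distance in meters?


ground = 89 mm * 10000 / 1000 = 890.0 m

890.0 m


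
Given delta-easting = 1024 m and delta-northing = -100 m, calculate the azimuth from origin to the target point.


az = atan2(1024, -100) = 95.6 deg
adjusted to 0-360: 95.6 degrees

95.6 degrees


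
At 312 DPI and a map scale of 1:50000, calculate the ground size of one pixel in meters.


pixel_cm = 2.54 / 312 ≈ 0.008141 cm
ground = pixel_cm * 50000 / 100 = 2.54 * 50000 / (312 * 100) = 127000 / 31200 ≈ 4.07 m

4.07 m


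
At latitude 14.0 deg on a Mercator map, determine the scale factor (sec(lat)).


SF = 1 / cos(14.0) = 1 / 0.970296 = 1.031

1.031


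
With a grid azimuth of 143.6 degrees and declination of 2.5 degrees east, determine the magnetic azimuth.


magnetic azimuth = grid azimuth - declination (east +ve)
mag_az = 143.6 - 2.5 = 141.1 degrees

141.1 degrees


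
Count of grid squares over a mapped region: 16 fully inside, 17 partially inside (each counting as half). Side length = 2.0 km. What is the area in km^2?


effective squares = 16 + 17 * 0.5 = 24.5
area = 24.5 * 4.0 = 98.0 km^2

98.0 km^2


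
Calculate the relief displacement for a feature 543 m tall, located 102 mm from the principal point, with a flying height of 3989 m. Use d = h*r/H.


d = h * r / H = 543 * 102 / 3989 = 13.88 mm

13.88 mm


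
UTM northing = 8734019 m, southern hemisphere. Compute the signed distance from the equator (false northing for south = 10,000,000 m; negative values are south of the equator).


For southern: actual = 8734019 - 10000000 = -1265981 m

-1265981 m


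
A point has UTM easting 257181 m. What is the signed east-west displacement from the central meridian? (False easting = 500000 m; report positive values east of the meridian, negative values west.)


displacement = 257181 - 500000 = -242819 m

-242819 m


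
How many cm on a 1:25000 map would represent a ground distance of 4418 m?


map_cm = 4418 * 100 / 25000 = 17.672 cm ≈ 17.67 cm

17.67 cm


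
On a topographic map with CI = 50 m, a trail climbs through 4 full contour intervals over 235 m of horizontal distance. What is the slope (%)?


elevation change = 4 * 50 = 200 m
slope = 200 / 235 * 100 = 85.1%

85.1%


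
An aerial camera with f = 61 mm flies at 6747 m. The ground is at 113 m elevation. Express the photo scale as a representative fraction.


scale = f / (H - h) = 61 mm / 6634 m = 61 / 6634000 = 1:108754

1:108754


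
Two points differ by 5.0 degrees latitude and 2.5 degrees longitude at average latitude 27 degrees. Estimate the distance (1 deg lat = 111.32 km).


dlat_km = 5.0 * 111.32 = 556.6
dlon_km = 2.5 * 111.32 * cos(27) ≈ 247.967
dist = sqrt(556.6^2 + 247.967^2) ≈ 609.3 km

609.3 km


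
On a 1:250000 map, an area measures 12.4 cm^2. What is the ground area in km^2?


ground_area = 12.4 * (250000/100)^2 = 77500000.0 m^2 = 77.5 km^2

77.5 km^2


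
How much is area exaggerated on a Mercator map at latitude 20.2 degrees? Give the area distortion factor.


area_distortion = 1/cos^2(20.2) = 1.135

1.135


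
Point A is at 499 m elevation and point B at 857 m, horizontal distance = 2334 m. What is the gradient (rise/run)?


gradient = (857 - 499) / 2334 = 358 / 2334 = 0.1534

0.1534


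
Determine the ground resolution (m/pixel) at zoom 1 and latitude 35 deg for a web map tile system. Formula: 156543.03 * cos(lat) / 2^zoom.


res = 156543.03 * cos(35) / 2^1 = 156543.03 * 0.81915204 / 2 = 64116.27 m/pixel

64116.27 m/pixel


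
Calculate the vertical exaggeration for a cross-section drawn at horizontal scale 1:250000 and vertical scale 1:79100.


VE = horizontal_scale / vertical_scale = 250000 / 79100 ≈ 3.2

3.2x


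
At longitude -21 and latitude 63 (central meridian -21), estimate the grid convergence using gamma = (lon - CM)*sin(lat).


gamma = (-21 - -21) * sin(63) = 0 * 0.891007 = 0.0 degrees

0.0 degrees


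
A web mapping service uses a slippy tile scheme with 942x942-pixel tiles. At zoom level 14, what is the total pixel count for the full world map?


tiles per axis = 2^14 = 16384
total tiles = 16384^2 = 268435456
pixels per axis = 16384 * 942 = 15433728
total pixels = 15433728^2 = 238199959977984

238199959977984 pixels


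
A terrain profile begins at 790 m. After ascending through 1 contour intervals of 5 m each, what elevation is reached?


elevation = 790 + 1 * 5 = 795 m

795 m


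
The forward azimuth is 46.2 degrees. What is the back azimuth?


back azimuth = (46.2 + 180) mod 360 = 226.2 degrees

226.2 degrees


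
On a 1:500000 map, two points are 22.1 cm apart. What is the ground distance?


ground = 22.1 cm * 500000 / 100 = 110500.0 m = 110.5 km

110.5 km


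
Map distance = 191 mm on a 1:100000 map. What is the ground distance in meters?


ground = 191 mm * 100000 / 1000 = 19100.0 m

19100.0 m


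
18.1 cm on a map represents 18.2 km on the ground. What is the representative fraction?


ground = 18.2 km = 1820000 cm; RF denominator = ground / map = 1820000 / 18.1 ≈ 100552; RF = 1:100552

1:100552


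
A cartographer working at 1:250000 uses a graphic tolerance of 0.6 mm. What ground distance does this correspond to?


ground = 0.6 mm * 250000 / 1000 = 150.0 m

150.0 m


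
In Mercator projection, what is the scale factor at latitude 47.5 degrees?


SF = 1 / cos(47.5) = 1 / 0.67559 = 1.48

1.48


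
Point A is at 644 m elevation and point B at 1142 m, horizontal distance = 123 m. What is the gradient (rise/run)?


gradient = (1142 - 644) / 123 = 498 / 123 = 4.0488

4.0488


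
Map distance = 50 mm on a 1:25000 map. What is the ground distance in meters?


ground = 50 mm * 25000 / 1000 = 1250.0 m

1250.0 m


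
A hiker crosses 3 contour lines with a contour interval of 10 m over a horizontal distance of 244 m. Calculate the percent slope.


elevation change = 3 * 10 = 30 m
slope = 30 / 244 * 100 = 12.3%

12.3%


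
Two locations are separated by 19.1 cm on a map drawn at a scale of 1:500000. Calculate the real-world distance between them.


ground = 19.1 cm * 500000 / 100 = 95500.0 m = 95.5 km

95.5 km


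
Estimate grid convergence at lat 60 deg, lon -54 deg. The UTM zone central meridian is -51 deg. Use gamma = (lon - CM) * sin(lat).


gamma = (-54 - -51) * sin(60) = -3 * 0.866025 = -2.598 degrees

-2.598 degrees


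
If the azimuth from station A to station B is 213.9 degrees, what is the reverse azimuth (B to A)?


back azimuth = (213.9 + 180) mod 360 = 33.9 degrees

33.9 degrees


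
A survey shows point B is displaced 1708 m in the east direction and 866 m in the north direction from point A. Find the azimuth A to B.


az = atan2(1708, 866) = 63.1 deg
adjusted to 0-360: 63.1 degrees

63.1 degrees


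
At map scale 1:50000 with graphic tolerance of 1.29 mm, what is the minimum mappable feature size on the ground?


ground = 1.29 mm * 50000 / 1000 = 64.5 m

64.5 m


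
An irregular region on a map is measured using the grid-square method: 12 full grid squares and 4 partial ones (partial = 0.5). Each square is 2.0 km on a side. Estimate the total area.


effective squares = 12 + 4 * 0.5 = 14.0
area = 14.0 * 4.0 = 56.0 km^2

56.0 km^2


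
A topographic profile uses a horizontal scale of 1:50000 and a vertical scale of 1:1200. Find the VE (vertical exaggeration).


VE = horizontal_scale / vertical_scale = 50000 / 1200 ≈ 41.7

41.7x


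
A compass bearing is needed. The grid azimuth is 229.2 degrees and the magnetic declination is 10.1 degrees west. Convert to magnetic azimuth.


magnetic azimuth = grid azimuth - declination (east +ve)
mag_az = 229.2 - -10.1 = 239.3 degrees

239.3 degrees


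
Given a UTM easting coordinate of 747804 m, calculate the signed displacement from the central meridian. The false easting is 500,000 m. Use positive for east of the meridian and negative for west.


displacement = 747804 - 500000 = 247804 m

247804 m


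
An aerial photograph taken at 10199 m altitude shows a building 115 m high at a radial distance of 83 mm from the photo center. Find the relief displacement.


d = h * r / H = 115 * 83 / 10199 = 0.94 mm

0.94 mm


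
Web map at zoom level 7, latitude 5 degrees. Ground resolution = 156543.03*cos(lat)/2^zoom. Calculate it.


res = 156543.03 * cos(5) / 2^7 = 156543.03 * 0.9961947 / 128 = 1218.34 m/pixel

1218.34 m/pixel


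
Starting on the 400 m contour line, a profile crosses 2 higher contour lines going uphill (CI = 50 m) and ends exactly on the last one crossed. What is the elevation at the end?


elevation = 400 + 2 * 50 = 500 m

500 m


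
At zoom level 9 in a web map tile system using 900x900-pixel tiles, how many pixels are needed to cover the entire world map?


tiles per axis = 2^9 = 512
total tiles = 512^2 = 262144
pixels per axis = 512 * 900 = 460800
total pixels = 460800^2 = 212336640000

212336640000 pixels


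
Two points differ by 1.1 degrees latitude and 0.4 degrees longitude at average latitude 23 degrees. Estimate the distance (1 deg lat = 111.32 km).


dlat_km = 1.1 * 111.32 = 122.452
dlon_km = 0.4 * 111.32 * cos(23) ≈ 40.988
dist = sqrt(122.452^2 + 40.988^2) ≈ 129.1 km

129.1 km


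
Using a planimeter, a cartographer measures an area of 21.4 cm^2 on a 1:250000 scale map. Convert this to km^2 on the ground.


ground_area = 21.4 * (250000/100)^2 = 133750000.0 m^2 = 133.75 km^2

133.75 km^2


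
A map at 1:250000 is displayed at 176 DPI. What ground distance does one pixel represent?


pixel_cm = 2.54 / 176 ≈ 0.014432 cm
ground = pixel_cm * 250000 / 100 = 2.54 * 250000 / (176 * 100) = 635000 / 17600 ≈ 36.08 m

36.08 m


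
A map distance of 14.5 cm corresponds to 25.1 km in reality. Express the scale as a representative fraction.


ground = 25.1 km = 2510000 cm; RF denominator = ground / map = 2510000 / 14.5 ≈ 173103; RF = 1:173103

1:173103


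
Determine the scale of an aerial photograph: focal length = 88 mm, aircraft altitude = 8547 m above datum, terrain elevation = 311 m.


scale = f / (H - h) = 88 mm / 8236 m = 88 / 8236000 = 1:93591

1:93591


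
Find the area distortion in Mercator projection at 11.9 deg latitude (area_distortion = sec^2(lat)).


area_distortion = 1/cos^2(11.9) = 1.044

1.044


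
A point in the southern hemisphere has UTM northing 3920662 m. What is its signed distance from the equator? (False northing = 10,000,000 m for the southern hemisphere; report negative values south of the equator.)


For southern: actual = 3920662 - 10000000 = -6079338 m

-6079338 m


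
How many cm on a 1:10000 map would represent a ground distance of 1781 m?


map_cm = 1781 * 100 / 10000 = 17.81 cm

17.81 cm


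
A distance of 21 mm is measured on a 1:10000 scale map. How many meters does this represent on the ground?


ground = 21 mm * 10000 / 1000 = 210.0 m

210.0 m


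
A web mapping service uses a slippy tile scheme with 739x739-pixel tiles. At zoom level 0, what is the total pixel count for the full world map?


tiles per axis = 2^0 = 1
total tiles = 1^2 = 1
pixels per axis = 1 * 739 = 739
total pixels = 739^2 = 546121

546121 pixels


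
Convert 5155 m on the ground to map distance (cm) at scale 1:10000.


map_cm = 5155 * 100 / 10000 = 51.55 cm

51.55 cm


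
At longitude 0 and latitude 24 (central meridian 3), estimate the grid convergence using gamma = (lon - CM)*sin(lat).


gamma = (0 - 3) * sin(24) = -3 * 0.406737 = -1.22 degrees

-1.22 degrees


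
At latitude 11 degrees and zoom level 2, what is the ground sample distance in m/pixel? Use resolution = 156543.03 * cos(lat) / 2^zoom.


res = 156543.03 * cos(11) / 2^2 = 156543.03 * 0.98162718 / 4 = 38416.72 m/pixel

38416.72 m/pixel


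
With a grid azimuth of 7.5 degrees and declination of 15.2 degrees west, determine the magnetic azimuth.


magnetic azimuth = grid azimuth - declination (east +ve)
mag_az = 7.5 - -15.2 = 22.7 degrees

22.7 degrees


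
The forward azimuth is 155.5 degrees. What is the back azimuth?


back azimuth = (155.5 + 180) mod 360 = 335.5 degrees

335.5 degrees


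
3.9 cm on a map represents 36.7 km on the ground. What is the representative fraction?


ground = 36.7 km = 3670000 cm; RF denominator = ground / map = 3670000 / 3.9 ≈ 941026; RF = 1:941026

1:941026


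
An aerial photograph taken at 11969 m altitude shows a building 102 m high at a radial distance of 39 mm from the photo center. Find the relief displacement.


d = h * r / H = 102 * 39 / 11969 = 0.33 mm

0.33 mm


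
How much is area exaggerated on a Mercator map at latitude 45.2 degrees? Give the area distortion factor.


area_distortion = 1/cos^2(45.2) = 2.014

2.014


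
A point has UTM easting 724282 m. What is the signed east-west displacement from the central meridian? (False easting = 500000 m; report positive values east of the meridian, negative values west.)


displacement = 724282 - 500000 = 224282 m

224282 m


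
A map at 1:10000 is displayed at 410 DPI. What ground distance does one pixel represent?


pixel_cm = 2.54 / 410 ≈ 0.006195 cm
ground = pixel_cm * 10000 / 100 = 2.54 * 10000 / (410 * 100) = 25400 / 41000 ≈ 0.62 m

0.62 m


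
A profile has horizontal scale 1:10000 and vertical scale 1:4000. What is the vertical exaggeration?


VE = horizontal_scale / vertical_scale = 10000 / 4000 = 2.5

2.5x


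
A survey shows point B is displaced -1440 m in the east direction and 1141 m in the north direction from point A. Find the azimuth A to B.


az = atan2(-1440, 1141) = -51.6 deg
adjusted to 0-360: 308.4 degrees

308.4 degrees


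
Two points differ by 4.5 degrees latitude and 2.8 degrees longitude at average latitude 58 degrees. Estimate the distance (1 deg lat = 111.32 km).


dlat_km = 4.5 * 111.32 = 500.94
dlon_km = 2.8 * 111.32 * cos(58) ≈ 165.174
dist = sqrt(500.94^2 + 165.174^2) ≈ 527.5 km

527.5 km


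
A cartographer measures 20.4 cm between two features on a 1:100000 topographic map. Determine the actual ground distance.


ground = 20.4 cm * 100000 / 100 = 20400.0 m = 20.4 km

20.4 km


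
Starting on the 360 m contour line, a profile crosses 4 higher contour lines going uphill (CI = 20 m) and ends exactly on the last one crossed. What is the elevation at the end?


elevation = 360 + 4 * 20 = 440 m

440 m


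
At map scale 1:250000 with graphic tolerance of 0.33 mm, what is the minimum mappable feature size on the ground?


ground = 0.33 mm * 250000 / 1000 = 82.5 m

82.5 m


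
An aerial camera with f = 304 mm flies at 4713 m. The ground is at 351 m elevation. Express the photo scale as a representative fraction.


scale = f / (H - h) = 304 mm / 4362 m = 304 / 4362000 = 1:14349

1:14349


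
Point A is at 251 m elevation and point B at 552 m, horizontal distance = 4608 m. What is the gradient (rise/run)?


gradient = (552 - 251) / 4608 = 301 / 4608 = 0.0653

0.0653


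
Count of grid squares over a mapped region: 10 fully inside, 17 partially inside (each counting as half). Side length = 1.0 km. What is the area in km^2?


effective squares = 10 + 17 * 0.5 = 18.5
area = 18.5 * 1.0 = 18.5 km^2

18.5 km^2


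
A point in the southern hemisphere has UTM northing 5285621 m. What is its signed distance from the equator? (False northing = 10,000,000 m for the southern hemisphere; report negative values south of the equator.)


For southern: actual = 5285621 - 10000000 = -4714379 m

-4714379 m


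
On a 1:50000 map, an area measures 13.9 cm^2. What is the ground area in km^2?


ground_area = 13.9 * (50000/100)^2 = 3475000.0 m^2 = 3.475 km^2

3.475 km^2


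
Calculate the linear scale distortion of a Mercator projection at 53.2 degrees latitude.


SF = 1 / cos(53.2) = 1 / 0.599024 = 1.669

1.669


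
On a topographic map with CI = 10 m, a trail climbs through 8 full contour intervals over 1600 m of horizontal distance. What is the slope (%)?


elevation change = 8 * 10 = 80 m
slope = 80 / 1600 * 100 = 5.0%

5.0%


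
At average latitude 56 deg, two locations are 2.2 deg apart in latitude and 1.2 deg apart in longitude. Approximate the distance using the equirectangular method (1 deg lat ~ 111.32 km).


dlat_km = 2.2 * 111.32 = 244.904
dlon_km = 1.2 * 111.32 * cos(56) ≈ 74.699
dist = sqrt(244.904^2 + 74.699^2) ≈ 256.0 km

256.0 km


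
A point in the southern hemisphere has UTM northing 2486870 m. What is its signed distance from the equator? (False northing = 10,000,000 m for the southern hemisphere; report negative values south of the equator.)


For southern: actual = 2486870 - 10000000 = -7513130 m

-7513130 m


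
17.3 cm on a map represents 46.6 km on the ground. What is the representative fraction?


ground = 46.6 km = 4660000 cm; RF denominator = ground / map = 4660000 / 17.3 ≈ 269364; RF = 1:269364

1:269364


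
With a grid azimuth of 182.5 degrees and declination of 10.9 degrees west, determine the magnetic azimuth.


magnetic azimuth = grid azimuth - declination (east +ve)
mag_az = 182.5 - -10.9 = 193.4 degrees

193.4 degrees


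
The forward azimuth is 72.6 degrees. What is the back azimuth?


back azimuth = (72.6 + 180) mod 360 = 252.6 degrees

252.6 degrees


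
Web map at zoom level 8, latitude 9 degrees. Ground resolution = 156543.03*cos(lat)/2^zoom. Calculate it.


res = 156543.03 * cos(9) / 2^8 = 156543.03 * 0.98768834 / 256 = 603.97 m/pixel

603.97 m/pixel


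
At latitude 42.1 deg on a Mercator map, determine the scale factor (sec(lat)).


SF = 1 / cos(42.1) = 1 / 0.741976 = 1.348

1.348


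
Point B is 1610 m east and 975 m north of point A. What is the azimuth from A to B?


az = atan2(1610, 975) = 58.8 deg
adjusted to 0-360: 58.8 degrees

58.8 degrees


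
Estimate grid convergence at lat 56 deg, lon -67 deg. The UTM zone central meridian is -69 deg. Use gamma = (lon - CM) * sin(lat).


gamma = (-67 - -69) * sin(56) = 2 * 0.829038 = 1.658 degrees

1.658 degrees


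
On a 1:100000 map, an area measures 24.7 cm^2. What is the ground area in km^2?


ground_area = 24.7 * (100000/100)^2 = 24700000.0 m^2 = 24.7 km^2

24.7 km^2


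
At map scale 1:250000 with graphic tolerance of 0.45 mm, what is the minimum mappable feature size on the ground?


ground = 0.45 mm * 250000 / 1000 = 112.5 m

112.5 m


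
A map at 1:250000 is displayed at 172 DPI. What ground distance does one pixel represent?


pixel_cm = 2.54 / 172 ≈ 0.014767 cm
ground = pixel_cm * 250000 / 100 = 2.54 * 250000 / (172 * 100) = 635000 / 17200 ≈ 36.92 m

36.92 m


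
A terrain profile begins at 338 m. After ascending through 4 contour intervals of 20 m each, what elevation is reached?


elevation = 338 + 4 * 20 = 418 m

418 m


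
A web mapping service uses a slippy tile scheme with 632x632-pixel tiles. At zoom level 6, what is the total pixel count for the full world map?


tiles per axis = 2^6 = 64
total tiles = 64^2 = 4096
pixels per axis = 64 * 632 = 40448
total pixels = 40448^2 = 1636040704

1636040704 pixels


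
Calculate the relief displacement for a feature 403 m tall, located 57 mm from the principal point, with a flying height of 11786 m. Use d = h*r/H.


d = h * r / H = 403 * 57 / 11786 = 1.95 mm

1.95 mm


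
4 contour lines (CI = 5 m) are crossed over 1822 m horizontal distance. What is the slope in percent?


elevation change = 4 * 5 = 20 m
slope = 20 / 1822 * 100 = 1.1%

1.1%


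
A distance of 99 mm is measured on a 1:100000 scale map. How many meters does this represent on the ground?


ground = 99 mm * 100000 / 1000 = 9900.0 m

9900.0 m


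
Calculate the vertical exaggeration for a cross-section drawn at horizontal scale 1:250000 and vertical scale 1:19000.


VE = horizontal_scale / vertical_scale = 250000 / 19000 ≈ 13.2

13.2x


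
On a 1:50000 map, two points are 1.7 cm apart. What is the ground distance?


ground = 1.7 cm * 50000 / 100 = 850.0 m

850.0 m


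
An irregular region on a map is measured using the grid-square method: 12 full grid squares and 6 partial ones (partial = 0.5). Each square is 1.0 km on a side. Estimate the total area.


effective squares = 12 + 6 * 0.5 = 15.0
area = 15.0 * 1.0 = 15.0 km^2

15.0 km^2


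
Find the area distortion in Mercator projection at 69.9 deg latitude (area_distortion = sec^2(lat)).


area_distortion = 1/cos^2(69.9) = 8.467

8.467


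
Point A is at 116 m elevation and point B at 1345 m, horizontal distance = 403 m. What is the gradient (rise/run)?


gradient = (1345 - 116) / 403 = 1229 / 403 = 3.0496

3.0496


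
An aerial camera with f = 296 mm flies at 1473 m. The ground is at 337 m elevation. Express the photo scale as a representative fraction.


scale = f / (H - h) = 296 mm / 1136 m = 296 / 1136000 = 1:3838

1:3838


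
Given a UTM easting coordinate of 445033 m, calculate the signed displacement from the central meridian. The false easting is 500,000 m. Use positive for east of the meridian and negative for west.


displacement = 445033 - 500000 = -54967 m

-54967 m


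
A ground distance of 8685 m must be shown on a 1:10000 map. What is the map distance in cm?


map_cm = 8685 * 100 / 10000 = 86.85 cm

86.85 cm


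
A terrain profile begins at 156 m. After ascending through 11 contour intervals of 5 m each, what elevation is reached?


elevation = 156 + 11 * 5 = 211 m

211 m


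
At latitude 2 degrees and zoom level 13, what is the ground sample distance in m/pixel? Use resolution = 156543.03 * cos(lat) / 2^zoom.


res = 156543.03 * cos(2) / 2^13 = 156543.03 * 0.99939083 / 8192 = 19.1 m/pixel

19.1 m/pixel


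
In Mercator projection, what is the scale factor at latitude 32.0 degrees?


SF = 1 / cos(32.0) = 1 / 0.848048 = 1.179

1.179


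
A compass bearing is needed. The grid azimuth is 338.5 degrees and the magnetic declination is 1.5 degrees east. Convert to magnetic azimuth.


magnetic azimuth = grid azimuth - declination (east +ve)
mag_az = 338.5 - 1.5 = 337.0 degrees

337.0 degrees


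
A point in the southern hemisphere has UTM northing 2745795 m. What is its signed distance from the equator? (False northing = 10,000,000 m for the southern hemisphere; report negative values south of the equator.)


For southern: actual = 2745795 - 10000000 = -7254205 m

-7254205 m


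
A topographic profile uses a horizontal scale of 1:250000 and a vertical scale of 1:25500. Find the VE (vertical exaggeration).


VE = horizontal_scale / vertical_scale = 250000 / 25500 ≈ 9.8

9.8x


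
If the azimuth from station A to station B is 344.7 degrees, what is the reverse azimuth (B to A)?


back azimuth = (344.7 + 180) mod 360 = 164.7 degrees

164.7 degrees


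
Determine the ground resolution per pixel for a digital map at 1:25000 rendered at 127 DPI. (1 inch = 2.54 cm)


pixel_cm = 2.54 / 127 = 0.02 cm
ground = pixel_cm * 25000 / 100 = 2.54 * 25000 / (127 * 100) = 63500 / 12700 = 5.0 m

5.0 m


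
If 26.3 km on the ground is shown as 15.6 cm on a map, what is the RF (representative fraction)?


ground = 26.3 km = 2630000 cm; RF denominator = ground / map = 2630000 / 15.6 ≈ 168590; RF = 1:168590

1:168590


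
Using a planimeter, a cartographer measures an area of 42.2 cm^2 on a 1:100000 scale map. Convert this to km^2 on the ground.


ground_area = 42.2 * (100000/100)^2 = 42200000.0 m^2 = 42.2 km^2

42.2 km^2


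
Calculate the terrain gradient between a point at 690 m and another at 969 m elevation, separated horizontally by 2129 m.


gradient = (969 - 690) / 2129 = 279 / 2129 = 0.131

0.131


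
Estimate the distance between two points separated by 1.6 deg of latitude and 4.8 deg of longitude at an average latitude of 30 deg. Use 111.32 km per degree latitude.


dlat_km = 1.6 * 111.32 = 178.112
dlon_km = 4.8 * 111.32 * cos(30) ≈ 462.749
dist = sqrt(178.112^2 + 462.749^2) ≈ 495.8 km

495.8 km


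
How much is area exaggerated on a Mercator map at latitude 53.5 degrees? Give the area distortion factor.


area_distortion = 1/cos^2(53.5) = 2.826

2.826


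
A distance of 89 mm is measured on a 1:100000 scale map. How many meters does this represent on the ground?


ground = 89 mm * 100000 / 1000 = 8900.0 m

8900.0 m


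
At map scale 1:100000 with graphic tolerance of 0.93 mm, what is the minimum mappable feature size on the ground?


ground = 0.93 mm * 100000 / 1000 = 93.0 m

93.0 m


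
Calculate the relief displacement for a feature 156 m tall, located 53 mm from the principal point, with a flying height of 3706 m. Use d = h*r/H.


d = h * r / H = 156 * 53 / 3706 = 2.23 mm

2.23 mm


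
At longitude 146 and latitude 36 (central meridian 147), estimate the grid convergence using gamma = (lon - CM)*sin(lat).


gamma = (146 - 147) * sin(36) = -1 * 0.587785 = -0.588 degrees

-0.588 degrees


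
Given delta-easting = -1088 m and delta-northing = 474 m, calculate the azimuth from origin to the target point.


az = atan2(-1088, 474) = -66.5 deg
adjusted to 0-360: 293.5 degrees

293.5 degrees


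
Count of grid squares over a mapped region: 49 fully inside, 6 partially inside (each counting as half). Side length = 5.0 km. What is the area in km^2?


effective squares = 49 + 6 * 0.5 = 52.0
area = 52.0 * 25.0 = 1300.0 km^2

1300.0 km^2


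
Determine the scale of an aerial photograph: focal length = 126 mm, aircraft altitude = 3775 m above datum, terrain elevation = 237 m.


scale = f / (H - h) = 126 mm / 3538 m = 126 / 3538000 = 1:28079

1:28079


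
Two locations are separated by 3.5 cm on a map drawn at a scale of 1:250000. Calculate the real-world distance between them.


ground = 3.5 cm * 250000 / 100 = 8750.0 m = 8.75 km

8.75 km


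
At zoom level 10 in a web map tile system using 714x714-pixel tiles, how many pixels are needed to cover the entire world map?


tiles per axis = 2^10 = 1024
total tiles = 1024^2 = 1048576
pixels per axis = 1024 * 714 = 731136
total pixels = 731136^2 = 534559850496

534559850496 pixels


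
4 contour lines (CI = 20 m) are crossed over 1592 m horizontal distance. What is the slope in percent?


elevation change = 4 * 20 = 80 m
slope = 80 / 1592 * 100 = 5.0%

5.0%


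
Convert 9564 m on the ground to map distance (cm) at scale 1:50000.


map_cm = 9564 * 100 / 50000 = 19.128 cm ≈ 19.13 cm

19.13 cm


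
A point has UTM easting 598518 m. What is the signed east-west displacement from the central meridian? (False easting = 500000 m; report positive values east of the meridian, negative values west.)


displacement = 598518 - 500000 = 98518 m

98518 m


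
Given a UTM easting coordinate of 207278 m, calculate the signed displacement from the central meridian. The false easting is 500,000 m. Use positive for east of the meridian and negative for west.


displacement = 207278 - 500000 = -292722 m

-292722 m


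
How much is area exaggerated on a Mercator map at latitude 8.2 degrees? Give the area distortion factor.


area_distortion = 1/cos^2(8.2) = 1.021

1.021


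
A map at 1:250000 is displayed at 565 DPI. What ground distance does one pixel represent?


pixel_cm = 2.54 / 565 ≈ 0.004496 cm
ground = pixel_cm * 250000 / 100 = 2.54 * 250000 / (565 * 100) = 635000 / 56500 ≈ 11.24 m

11.24 m


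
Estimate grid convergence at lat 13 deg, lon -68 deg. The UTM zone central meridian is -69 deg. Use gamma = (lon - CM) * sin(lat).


gamma = (-68 - -69) * sin(13) = 1 * 0.224951 = 0.225 degrees

0.225 degrees


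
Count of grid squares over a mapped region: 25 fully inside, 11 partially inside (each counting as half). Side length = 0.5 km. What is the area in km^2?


effective squares = 25 + 11 * 0.5 = 30.5
area = 30.5 * 0.25 = 7.625 km^2

7.625 km^2


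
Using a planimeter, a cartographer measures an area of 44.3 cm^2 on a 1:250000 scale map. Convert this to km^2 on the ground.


ground_area = 44.3 * (250000/100)^2 = 276875000.0 m^2 = 276.875 km^2

276.875 km^2


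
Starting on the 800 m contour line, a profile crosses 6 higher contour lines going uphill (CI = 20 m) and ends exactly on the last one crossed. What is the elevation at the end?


elevation = 800 + 6 * 20 = 920 m

920 m


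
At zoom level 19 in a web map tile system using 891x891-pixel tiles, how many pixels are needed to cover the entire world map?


tiles per axis = 2^19 = 524288
total tiles = 524288^2 = 274877906944
pixels per axis = 524288 * 891 = 467140608
total pixels = 467140608^2 = 218220347642609664

218220347642609664 pixels


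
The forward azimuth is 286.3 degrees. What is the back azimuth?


back azimuth = (286.3 + 180) mod 360 = 106.3 degrees

106.3 degrees


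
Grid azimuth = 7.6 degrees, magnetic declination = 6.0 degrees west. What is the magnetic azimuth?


magnetic azimuth = grid azimuth - declination (east +ve)
mag_az = 7.6 - -6.0 = 13.6 degrees

13.6 degrees


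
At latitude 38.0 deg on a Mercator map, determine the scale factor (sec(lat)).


SF = 1 / cos(38.0) = 1 / 0.788011 = 1.269

1.269


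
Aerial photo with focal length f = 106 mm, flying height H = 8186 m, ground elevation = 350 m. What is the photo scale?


scale = f / (H - h) = 106 mm / 7836 m = 106 / 7836000 = 1:73925

1:73925


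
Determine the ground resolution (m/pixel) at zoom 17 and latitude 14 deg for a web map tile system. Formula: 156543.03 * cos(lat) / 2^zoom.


res = 156543.03 * cos(14) / 2^17 = 156543.03 * 0.97029573 / 131072 = 1.16 m/pixel

1.16 m/pixel


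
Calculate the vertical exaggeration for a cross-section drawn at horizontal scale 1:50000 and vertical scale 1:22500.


VE = horizontal_scale / vertical_scale = 50000 / 22500 ≈ 2.2

2.2x


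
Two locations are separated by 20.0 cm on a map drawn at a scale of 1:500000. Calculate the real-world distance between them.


ground = 20.0 cm * 500000 / 100 = 100000.0 m = 100.0 km

100.0 km


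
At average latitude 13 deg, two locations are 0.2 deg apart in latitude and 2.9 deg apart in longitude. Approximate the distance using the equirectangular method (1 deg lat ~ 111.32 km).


dlat_km = 0.2 * 111.32 = 22.264
dlon_km = 2.9 * 111.32 * cos(13) ≈ 314.554
dist = sqrt(22.264^2 + 314.554^2) ≈ 315.3 km

315.3 km


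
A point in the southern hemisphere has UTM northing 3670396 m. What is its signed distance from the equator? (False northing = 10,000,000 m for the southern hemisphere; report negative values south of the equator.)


For southern: actual = 3670396 - 10000000 = -6329604 m

-6329604 m


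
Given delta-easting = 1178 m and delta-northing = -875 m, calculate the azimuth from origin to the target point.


az = atan2(1178, -875) = 126.6 deg
adjusted to 0-360: 126.6 degrees

126.6 degrees


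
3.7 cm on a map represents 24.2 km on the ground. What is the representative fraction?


ground = 24.2 km = 2420000 cm; RF denominator = ground / map = 2420000 / 3.7 ≈ 654054; RF = 1:654054

1:654054


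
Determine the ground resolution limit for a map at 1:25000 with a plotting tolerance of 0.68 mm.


ground = 0.68 mm * 25000 / 1000 = 17.0 m

17.0 m


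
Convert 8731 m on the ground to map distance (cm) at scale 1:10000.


map_cm = 8731 * 100 / 10000 = 87.31 cm

87.31 cm


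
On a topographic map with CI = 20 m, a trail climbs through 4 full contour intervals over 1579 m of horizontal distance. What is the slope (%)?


elevation change = 4 * 20 = 80 m
slope = 80 / 1579 * 100 = 5.1%

5.1%


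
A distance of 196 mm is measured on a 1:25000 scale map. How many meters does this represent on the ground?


ground = 196 mm * 25000 / 1000 = 4900.0 m

4900.0 m


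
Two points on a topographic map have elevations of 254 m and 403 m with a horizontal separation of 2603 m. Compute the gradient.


gradient = (403 - 254) / 2603 = 149 / 2603 = 0.0572

0.0572


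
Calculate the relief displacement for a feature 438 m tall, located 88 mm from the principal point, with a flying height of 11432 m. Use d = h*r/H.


d = h * r / H = 438 * 88 / 11432 = 3.37 mm

3.37 mm


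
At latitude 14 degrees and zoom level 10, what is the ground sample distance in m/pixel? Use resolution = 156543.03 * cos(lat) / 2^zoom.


res = 156543.03 * cos(14) / 2^10 = 156543.03 * 0.97029573 / 1024 = 148.33 m/pixel

148.33 m/pixel


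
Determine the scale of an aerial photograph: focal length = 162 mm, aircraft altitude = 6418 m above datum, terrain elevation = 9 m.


scale = f / (H - h) = 162 mm / 6409 m = 162 / 6409000 = 1:39562

1:39562


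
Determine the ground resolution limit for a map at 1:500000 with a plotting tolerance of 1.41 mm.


ground = 1.41 mm * 500000 / 1000 = 705.0 m

705.0 m
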